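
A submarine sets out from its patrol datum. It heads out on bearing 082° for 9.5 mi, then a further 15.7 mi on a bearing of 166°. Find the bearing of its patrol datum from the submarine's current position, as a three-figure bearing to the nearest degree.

316°

Leg 1 (082°, 9.5 mi): east 9.5 sin 82° = 9.41, north 9.5 cos 82° = 1.32
Leg 2 (166°, 15.7 mi): east 15.7 sin 166° = 3.80, north 15.7 cos 166° = -15.23
Net displacement: 13.21 east, -13.91 north. Direction back to start is (-13.21, 13.91): bearing = atan2(-13.21, 13.91) mod 360° = 316.49° ≈ 316°.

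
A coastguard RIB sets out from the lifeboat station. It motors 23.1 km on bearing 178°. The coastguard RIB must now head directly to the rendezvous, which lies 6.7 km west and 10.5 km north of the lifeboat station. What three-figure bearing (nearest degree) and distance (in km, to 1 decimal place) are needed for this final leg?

347°, 34.4 km

Leg 1 (178°, 23.1 km): east 23.1 sin 178° = 0.81, north 23.1 cos 178° = -23.09
Current position: (0.81, -23.09). Target: (-6.7, 10.5). Remaining: Δeast = -7.51, Δnorth = 33.59.
Bearing = atan2(-7.51, 33.59) mod 360° = 347.40°; distance = √((-7.51)² + (33.59)²) = 34.414 km.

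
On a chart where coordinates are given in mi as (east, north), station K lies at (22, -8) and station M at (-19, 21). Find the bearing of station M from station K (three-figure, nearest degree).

Δeast = -19 − 22 = -41.00; Δnorth = 21 − -8 = 29.00.
Bearing = atan2(Δeast, Δnorth) mod 360° = 305.27° ≈ 305°.

305°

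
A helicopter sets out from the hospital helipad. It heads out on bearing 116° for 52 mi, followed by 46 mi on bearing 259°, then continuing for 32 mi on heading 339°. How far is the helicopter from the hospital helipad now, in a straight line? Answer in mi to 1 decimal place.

10.0 mi

Leg 1 (116°, 52 mi): east 52 sin 116° = 46.74, north 52 cos 116° = -22.80
Leg 2 (259°, 46 mi): east 46 sin 259° = -45.15, north 46 cos 259° = -8.78
Leg 3 (339°, 32 mi): east 32 sin 339° = -11.47, north 32 cos 339° = 29.87
Net: -9.89 east, -1.70 north. Distance = √((-9.89)² + (-1.70)²) = 10.030 mi.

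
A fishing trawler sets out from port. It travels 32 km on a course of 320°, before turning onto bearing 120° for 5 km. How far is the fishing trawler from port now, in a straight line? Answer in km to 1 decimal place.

27.4 km

Leg 1 (320°, 32 km): east 32 sin 320° = -20.57, north 32 cos 320° = 24.51
Leg 2 (120°, 5 km): east 5 sin 120° = 4.33, north 5 cos 120° = -2.50
Net: -16.24 east, 22.01 north. Distance = √((-16.24)² + (22.01)²) = 27.355 km.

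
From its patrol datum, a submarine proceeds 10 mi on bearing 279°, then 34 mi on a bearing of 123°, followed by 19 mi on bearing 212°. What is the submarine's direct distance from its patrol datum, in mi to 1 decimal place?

34.2 mi

Leg 1 (279°, 10 mi): east 10 sin 279° = -9.88, north 10 cos 279° = 1.56
Leg 2 (123°, 34 mi): east 34 sin 123° = 28.51, north 34 cos 123° = -18.52
Leg 3 (212°, 19 mi): east 19 sin 212° = -10.07, north 19 cos 212° = -16.11
Net: 8.57 east, -33.07 north. Distance = √((8.57)² + (-33.07)²) = 34.159 mi.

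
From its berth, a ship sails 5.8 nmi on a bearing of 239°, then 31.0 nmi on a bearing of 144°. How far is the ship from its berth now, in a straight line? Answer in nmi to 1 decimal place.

Leg 1 (239°, 5.8 nmi): east 5.8 sin 239° = -4.97, north 5.8 cos 239° = -2.99
Leg 2 (144°, 31.0 nmi): east 31.0 sin 144° = 18.22, north 31.0 cos 144° = -25.08
Net: 13.25 east, -28.07 north. Distance = √((13.25)² + (-28.07)²) = 31.037 nmi.

31.0 nmi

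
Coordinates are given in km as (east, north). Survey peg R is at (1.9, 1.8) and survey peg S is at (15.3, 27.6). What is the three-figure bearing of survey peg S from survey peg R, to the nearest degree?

Δeast = 15.3 − 1.9 = 13.40; Δnorth = 27.6 − 1.8 = 25.80.
Bearing = atan2(Δeast, Δnorth) mod 360° = 27.45° ≈ 027°.

027°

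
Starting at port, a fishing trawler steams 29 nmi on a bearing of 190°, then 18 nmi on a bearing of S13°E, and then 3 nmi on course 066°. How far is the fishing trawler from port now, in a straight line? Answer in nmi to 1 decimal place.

Leg 1 (190°, 29 nmi): east 29 sin 190° = -5.04, north 29 cos 190° = -28.56
Leg 2 (S13°E, 18 nmi): east 18 sin 167° = 4.05, north 18 cos 167° = -17.54
Leg 3 (066°, 3 nmi): east 3 sin 66° = 2.74, north 3 cos 66° = 1.22
Net: 1.75 east, -44.88 north. Distance = √((1.75)² + (-44.88)²) = 44.912 nmi.

44.9 nmi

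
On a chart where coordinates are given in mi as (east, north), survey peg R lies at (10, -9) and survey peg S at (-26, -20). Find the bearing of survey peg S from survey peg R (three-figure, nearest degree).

Δeast = -26 − 10 = -36.00; Δnorth = -20 − -9 = -11.00.
Bearing = atan2(Δeast, Δnorth) mod 360° = 253.01° ≈ 253°.

253°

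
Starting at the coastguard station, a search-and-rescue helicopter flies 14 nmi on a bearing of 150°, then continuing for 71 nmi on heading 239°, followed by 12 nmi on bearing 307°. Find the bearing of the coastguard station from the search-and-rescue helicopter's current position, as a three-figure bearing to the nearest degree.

057°

Leg 1 (150°, 14 nmi): east 14 sin 150° = 7.00, north 14 cos 150° = -12.12
Leg 2 (239°, 71 nmi): east 71 sin 239° = -60.86, north 71 cos 239° = -36.57
Leg 3 (307°, 12 nmi): east 12 sin 307° = -9.58, north 12 cos 307° = 7.22
Net displacement: -63.44 east, -41.47 north. Direction back to start is (63.44, 41.47): bearing = atan2(63.44, 41.47) mod 360° = 56.83° ≈ 057°.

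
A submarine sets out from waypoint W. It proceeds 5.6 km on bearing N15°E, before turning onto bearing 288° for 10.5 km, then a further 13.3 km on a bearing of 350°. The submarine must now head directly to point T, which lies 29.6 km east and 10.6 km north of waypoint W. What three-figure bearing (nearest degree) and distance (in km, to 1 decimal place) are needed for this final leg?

105°, 42.0 km

Leg 1 (N15°E, 5.6 km): east 5.6 sin 15° = 1.45, north 5.6 cos 15° = 5.41
Leg 2 (288°, 10.5 km): east 10.5 sin 288° = -9.99, north 10.5 cos 288° = 3.24
Leg 3 (350°, 13.3 km): east 13.3 sin 350° = -2.31, north 13.3 cos 350° = 13.10
Current position: (-10.85, 21.75). Target: (29.6, 10.6). Remaining: Δeast = 40.45, Δnorth = -11.15.
Bearing = atan2(40.45, -11.15) mod 360° = 105.41°; distance = √((40.45)² + (-11.15)²) = 41.955 km.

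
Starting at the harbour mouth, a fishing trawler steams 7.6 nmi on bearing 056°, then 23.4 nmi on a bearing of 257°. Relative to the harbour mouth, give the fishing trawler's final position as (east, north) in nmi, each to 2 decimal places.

(-16.50, -1.01)

Leg 1 (056°, 7.6 nmi): east 7.6 sin 56° = 6.30, north 7.6 cos 56° = 4.25
Leg 2 (257°, 23.4 nmi): east 23.4 sin 257° = -22.80, north 23.4 cos 257° = -5.26
Summing: -16.50 nmi east, -1.01 nmi north → (-16.50, -1.01).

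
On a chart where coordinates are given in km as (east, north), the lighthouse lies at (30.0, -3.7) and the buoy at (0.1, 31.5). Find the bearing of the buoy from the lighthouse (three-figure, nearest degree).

320°

Δeast = 0.1 − 30.0 = -29.90; Δnorth = 31.5 − -3.7 = 35.20.
Bearing = atan2(Δeast, Δnorth) mod 360° = 319.65° ≈ 320°.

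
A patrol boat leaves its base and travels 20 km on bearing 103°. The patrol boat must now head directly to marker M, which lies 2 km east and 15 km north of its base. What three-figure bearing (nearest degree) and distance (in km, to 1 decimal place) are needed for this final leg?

Leg 1 (103°, 20 km): east 20 sin 103° = 19.49, north 20 cos 103° = -4.50
Current position: (19.49, -4.50). Target: (2, 15). Remaining: Δeast = -17.49, Δnorth = 19.50.
Bearing = atan2(-17.49, 19.50) mod 360° = 318.11°; distance = √((-17.49)² + (19.50)²) = 26.192 km.

318°, 26.2 km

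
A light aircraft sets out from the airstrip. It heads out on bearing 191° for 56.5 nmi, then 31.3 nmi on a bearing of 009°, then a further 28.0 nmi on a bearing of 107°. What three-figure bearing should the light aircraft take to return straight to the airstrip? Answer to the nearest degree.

327°

Leg 1 (191°, 56.5 nmi): east 56.5 sin 191° = -10.78, north 56.5 cos 191° = -55.46
Leg 2 (009°, 31.3 nmi): east 31.3 sin 9° = 4.90, north 31.3 cos 9° = 30.91
Leg 3 (107°, 28.0 nmi): east 28.0 sin 107° = 26.78, north 28.0 cos 107° = -8.19
Net displacement: 20.89 east, -32.73 north. Direction back to start is (-20.89, 32.73): bearing = atan2(-20.89, 32.73) mod 360° = 327.45° ≈ 327°.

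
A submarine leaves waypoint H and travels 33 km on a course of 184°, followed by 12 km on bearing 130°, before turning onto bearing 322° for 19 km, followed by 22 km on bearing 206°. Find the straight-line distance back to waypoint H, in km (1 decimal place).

Leg 1 (184°, 33 km): east 33 sin 184° = -2.30, north 33 cos 184° = -32.92
Leg 2 (130°, 12 km): east 12 sin 130° = 9.19, north 12 cos 130° = -7.71
Leg 3 (322°, 19 km): east 19 sin 322° = -11.70, north 19 cos 322° = 14.97
Leg 4 (206°, 22 km): east 22 sin 206° = -9.64, north 22 cos 206° = -19.77
Net: -14.45 east, -45.43 north. Distance = √((-14.45)² + (-45.43)²) = 47.677 km.

47.7 km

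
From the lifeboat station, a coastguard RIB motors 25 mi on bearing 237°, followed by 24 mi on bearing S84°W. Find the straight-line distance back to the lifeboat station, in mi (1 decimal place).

Leg 1 (237°, 25 mi): east 25 sin 237° = -20.97, north 25 cos 237° = -13.62
Leg 2 (S84°W, 24 mi): east 24 sin 264° = -23.87, north 24 cos 264° = -2.51
Net: -44.84 east, -16.12 north. Distance = √((-44.84)² + (-16.12)²) = 47.647 mi.

47.6 mi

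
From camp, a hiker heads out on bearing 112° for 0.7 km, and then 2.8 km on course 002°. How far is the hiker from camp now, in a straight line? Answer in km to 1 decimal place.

2.6 km

Leg 1 (112°, 0.7 km): east 0.7 sin 112° = 0.65, north 0.7 cos 112° = -0.26
Leg 2 (002°, 2.8 km): east 2.8 sin 2° = 0.10, north 2.8 cos 2° = 2.80
Net: 0.75 east, 2.54 north. Distance = √((0.75)² + (2.54)²) = 2.644 km.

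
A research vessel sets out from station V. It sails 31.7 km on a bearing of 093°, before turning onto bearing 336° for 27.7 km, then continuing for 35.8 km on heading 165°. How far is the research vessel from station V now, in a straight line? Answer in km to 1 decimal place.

Leg 1 (093°, 31.7 km): east 31.7 sin 93° = 31.66, north 31.7 cos 93° = -1.66
Leg 2 (336°, 27.7 km): east 27.7 sin 336° = -11.27, north 27.7 cos 336° = 25.31
Leg 3 (165°, 35.8 km): east 35.8 sin 165° = 9.27, north 35.8 cos 165° = -34.58
Net: 29.66 east, -10.93 north. Distance = √((29.66)² + (-10.93)²) = 31.607 km.

31.6 km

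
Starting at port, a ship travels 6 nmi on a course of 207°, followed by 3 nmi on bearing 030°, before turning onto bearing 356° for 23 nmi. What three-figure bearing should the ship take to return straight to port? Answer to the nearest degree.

Leg 1 (207°, 6 nmi): east 6 sin 207° = -2.72, north 6 cos 207° = -5.35
Leg 2 (030°, 3 nmi): east 3 sin 30° = 1.50, north 3 cos 30° = 2.60
Leg 3 (356°, 23 nmi): east 23 sin 356° = -1.60, north 23 cos 356° = 22.94
Net displacement: -2.83 east, 20.20 north. Direction back to start is (2.83, -20.20): bearing = atan2(2.83, -20.20) mod 360° = 172.03° ≈ 172°.

172°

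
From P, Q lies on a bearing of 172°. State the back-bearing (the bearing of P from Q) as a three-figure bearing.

352°

Back-bearing = 172° + 180° = 352°.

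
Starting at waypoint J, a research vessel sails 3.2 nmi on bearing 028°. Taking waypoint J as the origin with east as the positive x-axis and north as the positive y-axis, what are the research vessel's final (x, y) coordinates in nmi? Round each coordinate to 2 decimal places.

Leg 1 (028°, 3.2 nmi): east 3.2 sin 28° = 1.50, north 3.2 cos 28° = 2.83
Summing: 1.50 nmi east, 2.83 nmi north → (1.50, 2.83).

(1.50, 2.83)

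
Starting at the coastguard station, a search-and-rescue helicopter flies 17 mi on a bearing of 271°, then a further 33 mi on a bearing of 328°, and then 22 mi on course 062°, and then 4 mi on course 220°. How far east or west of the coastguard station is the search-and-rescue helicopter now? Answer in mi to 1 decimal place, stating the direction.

17.6 mi west

Leg 1 (271°, 17 mi): east 17 sin 271° = -17.00, north 17 cos 271° = 0.30
Leg 2 (328°, 33 mi): east 33 sin 328° = -17.49, north 33 cos 328° = 27.99
Leg 3 (062°, 22 mi): east 22 sin 62° = 19.42, north 22 cos 62° = 10.33
Leg 4 (220°, 4 mi): east 4 sin 220° = -2.57, north 4 cos 220° = -3.06
Net east component: -17.63 mi.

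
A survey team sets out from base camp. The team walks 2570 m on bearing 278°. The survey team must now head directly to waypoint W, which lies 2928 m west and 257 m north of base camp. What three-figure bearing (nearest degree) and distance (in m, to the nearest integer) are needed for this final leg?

Leg 1 (278°, 2570 m): east 2570 sin 278° = -2544.99, north 2570 cos 278° = 357.67
Current position: (-2544.99, 357.67). Target: (-2928, 257). Remaining: Δeast = -383.01, Δnorth = -100.67.
Bearing = atan2(-383.01, -100.67) mod 360° = 255.27°; distance = √((-383.01)² + (-100.67)²) = 396.021 m.

255°, 396 m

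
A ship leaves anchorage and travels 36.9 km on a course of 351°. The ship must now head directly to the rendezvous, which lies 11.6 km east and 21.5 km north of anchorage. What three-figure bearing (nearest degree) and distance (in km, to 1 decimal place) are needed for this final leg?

Leg 1 (351°, 36.9 km): east 36.9 sin 351° = -5.77, north 36.9 cos 351° = 36.45
Current position: (-5.77, 36.45). Target: (11.6, 21.5). Remaining: Δeast = 17.37, Δnorth = -14.95.
Bearing = atan2(17.37, -14.95) mod 360° = 130.71°; distance = √((17.37)² + (-14.95)²) = 22.917 km.

131°, 22.9 km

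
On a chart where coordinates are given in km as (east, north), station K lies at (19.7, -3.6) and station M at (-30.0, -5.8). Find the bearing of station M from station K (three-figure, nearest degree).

Δeast = -30.0 − 19.7 = -49.70; Δnorth = -5.8 − -3.6 = -2.20.
Bearing = atan2(Δeast, Δnorth) mod 360° = 267.47° ≈ 267°.

267°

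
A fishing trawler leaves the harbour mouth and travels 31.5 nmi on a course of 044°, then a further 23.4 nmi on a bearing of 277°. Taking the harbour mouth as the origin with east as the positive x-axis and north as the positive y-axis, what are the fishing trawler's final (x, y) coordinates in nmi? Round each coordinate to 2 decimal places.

Leg 1 (044°, 31.5 nmi): east 31.5 sin 44° = 21.88, north 31.5 cos 44° = 22.66
Leg 2 (277°, 23.4 nmi): east 23.4 sin 277° = -23.23, north 23.4 cos 277° = 2.85
Summing: -1.34 nmi east, 25.51 nmi north → (-1.34, 25.51).

(-1.34, 25.51)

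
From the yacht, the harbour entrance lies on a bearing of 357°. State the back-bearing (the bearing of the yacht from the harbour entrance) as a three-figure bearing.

177°

Back-bearing = 357° − 180° = 177°.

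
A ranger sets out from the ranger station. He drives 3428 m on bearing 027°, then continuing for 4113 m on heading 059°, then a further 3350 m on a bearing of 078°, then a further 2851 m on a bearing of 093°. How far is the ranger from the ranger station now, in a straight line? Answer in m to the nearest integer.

Leg 1 (027°, 3428 m): east 3428 sin 27° = 1556.28, north 3428 cos 27° = 3054.37
Leg 2 (059°, 4113 m): east 4113 sin 59° = 3525.53, north 4113 cos 59° = 2118.35
Leg 3 (078°, 3350 m): east 3350 sin 78° = 3276.79, north 3350 cos 78° = 696.50
Leg 4 (093°, 2851 m): east 2851 sin 93° = 2847.09, north 2851 cos 93° = -149.21
Net: 11205.70 east, 5720.02 north. Distance = √((11205.70)² + (5720.02)²) = 12581.185 m.

12581 m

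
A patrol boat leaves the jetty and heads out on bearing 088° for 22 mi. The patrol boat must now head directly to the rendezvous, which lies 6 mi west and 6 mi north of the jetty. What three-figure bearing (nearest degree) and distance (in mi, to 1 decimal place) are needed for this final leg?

Leg 1 (088°, 22 mi): east 22 sin 88° = 21.99, north 22 cos 88° = 0.77
Current position: (21.99, 0.77). Target: (-6, 6). Remaining: Δeast = -27.99, Δnorth = 5.23.
Bearing = atan2(-27.99, 5.23) mod 360° = 280.59°; distance = √((-27.99)² + (5.23)²) = 28.471 mi.

281°, 28.5 mi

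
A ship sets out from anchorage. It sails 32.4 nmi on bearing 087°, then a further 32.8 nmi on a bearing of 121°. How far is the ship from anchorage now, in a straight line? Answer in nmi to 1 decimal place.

Leg 1 (087°, 32.4 nmi): east 32.4 sin 87° = 32.36, north 32.4 cos 87° = 1.70
Leg 2 (121°, 32.8 nmi): east 32.8 sin 121° = 28.12, north 32.8 cos 121° = -16.89
Net: 60.47 east, -15.20 north. Distance = √((60.47)² + (-15.20)²) = 62.351 nmi.

62.4 nmi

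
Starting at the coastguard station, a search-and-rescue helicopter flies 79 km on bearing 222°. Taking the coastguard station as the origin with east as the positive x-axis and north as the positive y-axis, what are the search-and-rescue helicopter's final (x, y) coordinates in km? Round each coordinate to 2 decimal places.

Leg 1 (222°, 79 km): east 79 sin 222° = -52.86, north 79 cos 222° = -58.71
Summing: -52.86 km east, -58.71 km north → (-52.86, -58.71).

(-52.86, -58.71)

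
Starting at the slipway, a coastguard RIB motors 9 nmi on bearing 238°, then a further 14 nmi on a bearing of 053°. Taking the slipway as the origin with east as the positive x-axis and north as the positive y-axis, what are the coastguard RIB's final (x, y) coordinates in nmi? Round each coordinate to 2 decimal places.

Leg 1 (238°, 9 nmi): east 9 sin 238° = -7.63, north 9 cos 238° = -4.77
Leg 2 (053°, 14 nmi): east 14 sin 53° = 11.18, north 14 cos 53° = 8.43
Summing: 3.55 nmi east, 3.66 nmi north → (3.55, 3.66).

(3.55, 3.66)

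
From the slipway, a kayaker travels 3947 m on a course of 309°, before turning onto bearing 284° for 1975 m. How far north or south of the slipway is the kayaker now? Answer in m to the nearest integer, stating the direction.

Leg 1 (309°, 3947 m): east 3947 sin 309° = -3067.40, north 3947 cos 309° = 2483.93
Leg 2 (284°, 1975 m): east 1975 sin 284° = -1916.33, north 1975 cos 284° = 477.80
Net north component: 2961.72 m.

2962 m north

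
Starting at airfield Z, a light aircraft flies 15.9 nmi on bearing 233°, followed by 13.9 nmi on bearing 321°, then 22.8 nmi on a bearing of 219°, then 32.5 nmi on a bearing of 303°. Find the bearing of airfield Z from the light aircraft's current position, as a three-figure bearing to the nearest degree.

091°

Leg 1 (233°, 15.9 nmi): east 15.9 sin 233° = -12.70, north 15.9 cos 233° = -9.57
Leg 2 (321°, 13.9 nmi): east 13.9 sin 321° = -8.75, north 13.9 cos 321° = 10.80
Leg 3 (219°, 22.8 nmi): east 22.8 sin 219° = -14.35, north 22.8 cos 219° = -17.72
Leg 4 (303°, 32.5 nmi): east 32.5 sin 303° = -27.26, north 32.5 cos 303° = 17.70
Net displacement: -63.05 east, 1.22 north. Direction back to start is (63.05, -1.22): bearing = atan2(63.05, -1.22) mod 360° = 91.10° ≈ 091°.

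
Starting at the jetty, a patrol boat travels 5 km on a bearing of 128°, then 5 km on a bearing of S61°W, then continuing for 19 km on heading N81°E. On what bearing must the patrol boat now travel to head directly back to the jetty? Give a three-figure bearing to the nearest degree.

278°

Leg 1 (128°, 5 km): east 5 sin 128° = 3.94, north 5 cos 128° = -3.08
Leg 2 (S61°W, 5 km): east 5 sin 241° = -4.37, north 5 cos 241° = -2.42
Leg 3 (N81°E, 19 km): east 19 sin 81° = 18.77, north 19 cos 81° = 2.97
Net displacement: 18.33 east, -2.53 north. Direction back to start is (-18.33, 2.53): bearing = atan2(-18.33, 2.53) mod 360° = 277.86° ≈ 278°.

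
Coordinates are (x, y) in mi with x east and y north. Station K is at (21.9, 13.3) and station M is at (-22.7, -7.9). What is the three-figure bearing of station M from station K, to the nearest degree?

245°

Δeast = -22.7 − 21.9 = -44.60; Δnorth = -7.9 − 13.3 = -21.20.
Bearing = atan2(Δeast, Δnorth) mod 360° = 244.58° ≈ 245°.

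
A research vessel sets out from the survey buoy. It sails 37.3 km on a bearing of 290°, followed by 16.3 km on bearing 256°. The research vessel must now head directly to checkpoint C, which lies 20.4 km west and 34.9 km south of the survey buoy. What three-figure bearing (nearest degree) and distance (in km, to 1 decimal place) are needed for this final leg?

145°, 53.3 km

Leg 1 (290°, 37.3 km): east 37.3 sin 290° = -35.05, north 37.3 cos 290° = 12.76
Leg 2 (256°, 16.3 km): east 16.3 sin 256° = -15.82, north 16.3 cos 256° = -3.94
Current position: (-50.87, 8.81). Target: (-20.4, -34.9). Remaining: Δeast = 30.47, Δnorth = -43.71.
Bearing = atan2(30.47, -43.71) mod 360° = 145.13°; distance = √((30.47)² + (-43.71)²) = 53.283 km.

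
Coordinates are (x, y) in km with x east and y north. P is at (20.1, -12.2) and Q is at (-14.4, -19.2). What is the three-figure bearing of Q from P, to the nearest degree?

Δeast = -14.4 − 20.1 = -34.50; Δnorth = -19.2 − -12.2 = -7.00.
Bearing = atan2(Δeast, Δnorth) mod 360° = 258.53° ≈ 259°.

259°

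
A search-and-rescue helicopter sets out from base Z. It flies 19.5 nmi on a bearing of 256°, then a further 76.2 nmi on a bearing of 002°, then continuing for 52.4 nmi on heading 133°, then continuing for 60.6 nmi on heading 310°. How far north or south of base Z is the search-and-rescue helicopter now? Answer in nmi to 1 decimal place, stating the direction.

74.7 nmi north

Leg 1 (256°, 19.5 nmi): east 19.5 sin 256° = -18.92, north 19.5 cos 256° = -4.72
Leg 2 (002°, 76.2 nmi): east 76.2 sin 2° = 2.66, north 76.2 cos 2° = 76.15
Leg 3 (133°, 52.4 nmi): east 52.4 sin 133° = 38.32, north 52.4 cos 133° = -35.74
Leg 4 (310°, 60.6 nmi): east 60.6 sin 310° = -46.42, north 60.6 cos 310° = 38.95
Net north component: 74.65 nmi.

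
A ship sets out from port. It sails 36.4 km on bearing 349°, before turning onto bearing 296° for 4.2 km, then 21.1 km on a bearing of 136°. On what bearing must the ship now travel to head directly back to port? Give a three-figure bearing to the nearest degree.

190°

Leg 1 (349°, 36.4 km): east 36.4 sin 349° = -6.95, north 36.4 cos 349° = 35.73
Leg 2 (296°, 4.2 km): east 4.2 sin 296° = -3.77, north 4.2 cos 296° = 1.84
Leg 3 (136°, 21.1 km): east 21.1 sin 136° = 14.66, north 21.1 cos 136° = -15.18
Net displacement: 3.94 east, 22.39 north. Direction back to start is (-3.94, -22.39): bearing = atan2(-3.94, -22.39) mod 360° = 189.97° ≈ 190°.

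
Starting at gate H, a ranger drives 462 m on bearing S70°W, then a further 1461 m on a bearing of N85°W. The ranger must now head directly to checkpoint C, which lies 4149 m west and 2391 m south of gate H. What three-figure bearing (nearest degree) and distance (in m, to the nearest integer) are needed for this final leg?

224°, 3267 m

Leg 1 (S70°W, 462 m): east 462 sin 250° = -434.14, north 462 cos 250° = -158.01
Leg 2 (N85°W, 1461 m): east 1461 sin 275° = -1455.44, north 1461 cos 275° = 127.33
Current position: (-1889.58, -30.68). Target: (-4149, -2391). Remaining: Δeast = -2259.42, Δnorth = -2360.32.
Bearing = atan2(-2259.42, -2360.32) mod 360° = 223.75°; distance = √((-2259.42)² + (-2360.32)²) = 3267.431 m.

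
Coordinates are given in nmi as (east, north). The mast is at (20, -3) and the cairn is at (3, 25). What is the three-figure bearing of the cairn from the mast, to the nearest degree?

Δeast = 3 − 20 = -17.00; Δnorth = 25 − -3 = 28.00.
Bearing = atan2(Δeast, Δnorth) mod 360° = 328.74° ≈ 329°.

329°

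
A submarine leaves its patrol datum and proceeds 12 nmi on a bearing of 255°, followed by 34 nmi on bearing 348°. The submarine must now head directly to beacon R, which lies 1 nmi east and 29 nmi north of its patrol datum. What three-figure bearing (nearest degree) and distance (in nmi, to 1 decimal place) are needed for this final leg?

093°, 19.7 nmi

Leg 1 (255°, 12 nmi): east 12 sin 255° = -11.59, north 12 cos 255° = -3.11
Leg 2 (348°, 34 nmi): east 34 sin 348° = -7.07, north 34 cos 348° = 33.26
Current position: (-18.66, 30.15). Target: (1, 29). Remaining: Δeast = 19.66, Δnorth = -1.15.
Bearing = atan2(19.66, -1.15) mod 360° = 93.35°; distance = √((19.66)² + (-1.15)²) = 19.694 nmi.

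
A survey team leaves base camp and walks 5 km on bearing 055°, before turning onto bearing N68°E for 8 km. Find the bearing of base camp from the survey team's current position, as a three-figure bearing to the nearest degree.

243°

Leg 1 (055°, 5 km): east 5 sin 55° = 4.10, north 5 cos 55° = 2.87
Leg 2 (N68°E, 8 km): east 8 sin 68° = 7.42, north 8 cos 68° = 3.00
Net displacement: 11.51 east, 5.86 north. Direction back to start is (-11.51, -5.86): bearing = atan2(-11.51, -5.86) mod 360° = 243.01° ≈ 243°.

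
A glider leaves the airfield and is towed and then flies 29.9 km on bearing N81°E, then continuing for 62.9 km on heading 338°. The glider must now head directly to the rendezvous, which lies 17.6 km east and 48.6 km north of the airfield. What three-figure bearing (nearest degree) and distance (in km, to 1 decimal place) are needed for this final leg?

Leg 1 (N81°E, 29.9 km): east 29.9 sin 81° = 29.53, north 29.9 cos 81° = 4.68
Leg 2 (338°, 62.9 km): east 62.9 sin 338° = -23.56, north 62.9 cos 338° = 58.32
Current position: (5.97, 63.00). Target: (17.6, 48.6). Remaining: Δeast = 11.63, Δnorth = -14.40.
Bearing = atan2(11.63, -14.40) mod 360° = 141.07°; distance = √((11.63)² + (-14.40)²) = 18.508 km.

141°, 18.5 km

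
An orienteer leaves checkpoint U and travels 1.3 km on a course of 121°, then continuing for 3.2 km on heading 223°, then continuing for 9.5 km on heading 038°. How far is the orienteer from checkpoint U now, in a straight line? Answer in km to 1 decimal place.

6.5 km

Leg 1 (121°, 1.3 km): east 1.3 sin 121° = 1.11, north 1.3 cos 121° = -0.67
Leg 2 (223°, 3.2 km): east 3.2 sin 223° = -2.18, north 3.2 cos 223° = -2.34
Leg 3 (038°, 9.5 km): east 9.5 sin 38° = 5.85, north 9.5 cos 38° = 7.49
Net: 4.78 east, 4.48 north. Distance = √((4.78)² + (4.48)²) = 6.549 km.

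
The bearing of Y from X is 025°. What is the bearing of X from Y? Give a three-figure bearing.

Back-bearing = 025° + 180° = 205°.

205°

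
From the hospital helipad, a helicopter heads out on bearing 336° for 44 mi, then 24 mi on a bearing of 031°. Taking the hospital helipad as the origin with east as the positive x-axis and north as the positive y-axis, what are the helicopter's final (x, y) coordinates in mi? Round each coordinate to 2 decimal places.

(-5.54, 60.77)

Leg 1 (336°, 44 mi): east 44 sin 336° = -17.90, north 44 cos 336° = 40.20
Leg 2 (031°, 24 mi): east 24 sin 31° = 12.36, north 24 cos 31° = 20.57
Summing: -5.54 mi east, 60.77 mi north → (-5.54, 60.77).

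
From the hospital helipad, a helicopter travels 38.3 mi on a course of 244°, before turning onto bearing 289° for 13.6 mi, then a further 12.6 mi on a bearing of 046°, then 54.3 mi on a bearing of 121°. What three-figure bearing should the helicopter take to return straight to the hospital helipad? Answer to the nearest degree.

345°

Leg 1 (244°, 38.3 mi): east 38.3 sin 244° = -34.42, north 38.3 cos 244° = -16.79
Leg 2 (289°, 13.6 mi): east 13.6 sin 289° = -12.86, north 13.6 cos 289° = 4.43
Leg 3 (046°, 12.6 mi): east 12.6 sin 46° = 9.06, north 12.6 cos 46° = 8.75
Leg 4 (121°, 54.3 mi): east 54.3 sin 121° = 46.54, north 54.3 cos 121° = -27.97
Net displacement: 8.33 east, -31.58 north. Direction back to start is (-8.33, 31.58): bearing = atan2(-8.33, 31.58) mod 360° = 345.23° ≈ 345°.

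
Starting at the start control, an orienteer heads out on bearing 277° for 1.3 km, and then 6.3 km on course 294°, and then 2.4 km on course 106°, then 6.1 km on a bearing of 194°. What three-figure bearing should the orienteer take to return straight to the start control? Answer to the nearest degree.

Leg 1 (277°, 1.3 km): east 1.3 sin 277° = -1.29, north 1.3 cos 277° = 0.16
Leg 2 (294°, 6.3 km): east 6.3 sin 294° = -5.76, north 6.3 cos 294° = 2.56
Leg 3 (106°, 2.4 km): east 2.4 sin 106° = 2.31, north 2.4 cos 106° = -0.66
Leg 4 (194°, 6.1 km): east 6.1 sin 194° = -1.48, north 6.1 cos 194° = -5.92
Net displacement: -6.21 east, -3.86 north. Direction back to start is (6.21, 3.86): bearing = atan2(6.21, 3.86) mod 360° = 58.16° ≈ 058°.

058°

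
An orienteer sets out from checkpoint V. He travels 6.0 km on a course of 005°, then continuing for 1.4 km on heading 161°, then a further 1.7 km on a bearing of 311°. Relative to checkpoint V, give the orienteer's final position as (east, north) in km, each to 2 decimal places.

(-0.30, 5.77)

Leg 1 (005°, 6.0 km): east 6.0 sin 5° = 0.52, north 6.0 cos 5° = 5.98
Leg 2 (161°, 1.4 km): east 1.4 sin 161° = 0.46, north 1.4 cos 161° = -1.32
Leg 3 (311°, 1.7 km): east 1.7 sin 311° = -1.28, north 1.7 cos 311° = 1.12
Summing: -0.30 km east, 5.77 km north → (-0.30, 5.77).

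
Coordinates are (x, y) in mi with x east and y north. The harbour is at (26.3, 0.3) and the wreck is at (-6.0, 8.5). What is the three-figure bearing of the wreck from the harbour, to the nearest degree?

284°

Δeast = -6.0 − 26.3 = -32.30; Δnorth = 8.5 − 0.3 = 8.20.
Bearing = atan2(Δeast, Δnorth) mod 360° = 284.24° ≈ 284°.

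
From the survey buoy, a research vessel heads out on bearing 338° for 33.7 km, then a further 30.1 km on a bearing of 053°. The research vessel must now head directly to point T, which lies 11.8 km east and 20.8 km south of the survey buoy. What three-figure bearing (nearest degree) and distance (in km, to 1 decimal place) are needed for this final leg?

Leg 1 (338°, 33.7 km): east 33.7 sin 338° = -12.62, north 33.7 cos 338° = 31.25
Leg 2 (053°, 30.1 km): east 30.1 sin 53° = 24.04, north 30.1 cos 53° = 18.11
Current position: (11.41, 49.36). Target: (11.8, -20.8). Remaining: Δeast = 0.39, Δnorth = -70.16.
Bearing = atan2(0.39, -70.16) mod 360° = 179.69°; distance = √((0.39)² + (-70.16)²) = 70.162 km.

180°, 70.2 km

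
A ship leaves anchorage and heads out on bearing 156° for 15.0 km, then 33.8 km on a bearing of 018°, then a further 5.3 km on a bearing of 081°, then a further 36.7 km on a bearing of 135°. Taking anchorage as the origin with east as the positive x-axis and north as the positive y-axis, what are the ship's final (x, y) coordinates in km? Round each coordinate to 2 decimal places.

Leg 1 (156°, 15.0 km): east 15.0 sin 156° = 6.10, north 15.0 cos 156° = -13.70
Leg 2 (018°, 33.8 km): east 33.8 sin 18° = 10.44, north 33.8 cos 18° = 32.15
Leg 3 (081°, 5.3 km): east 5.3 sin 81° = 5.23, north 5.3 cos 81° = 0.83
Leg 4 (135°, 36.7 km): east 36.7 sin 135° = 25.95, north 36.7 cos 135° = -25.95
Summing: 47.73 km east, -6.68 km north → (47.73, -6.68).

(47.73, -6.68)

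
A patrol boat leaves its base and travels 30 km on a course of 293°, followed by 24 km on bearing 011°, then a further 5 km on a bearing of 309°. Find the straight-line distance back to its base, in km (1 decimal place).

Leg 1 (293°, 30 km): east 30 sin 293° = -27.62, north 30 cos 293° = 11.72
Leg 2 (011°, 24 km): east 24 sin 11° = 4.58, north 24 cos 11° = 23.56
Leg 3 (309°, 5 km): east 5 sin 309° = -3.89, north 5 cos 309° = 3.15
Net: -26.92 east, 38.43 north. Distance = √((-26.92)² + (38.43)²) = 46.920 km.

46.9 km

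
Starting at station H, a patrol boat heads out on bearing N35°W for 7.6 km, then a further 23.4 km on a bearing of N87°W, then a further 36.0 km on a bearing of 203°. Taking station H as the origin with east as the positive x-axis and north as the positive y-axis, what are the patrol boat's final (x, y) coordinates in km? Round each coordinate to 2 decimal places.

(-41.79, -25.69)

Leg 1 (N35°W, 7.6 km): east 7.6 sin 325° = -4.36, north 7.6 cos 325° = 6.23
Leg 2 (N87°W, 23.4 km): east 23.4 sin 273° = -23.37, north 23.4 cos 273° = 1.22
Leg 3 (203°, 36.0 km): east 36.0 sin 203° = -14.07, north 36.0 cos 203° = -33.14
Summing: -41.79 km east, -25.69 km north → (-41.79, -25.69).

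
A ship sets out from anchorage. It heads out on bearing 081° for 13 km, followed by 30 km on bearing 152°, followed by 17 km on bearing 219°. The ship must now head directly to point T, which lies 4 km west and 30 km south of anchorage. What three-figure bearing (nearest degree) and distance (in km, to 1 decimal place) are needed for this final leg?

291°, 21.6 km

Leg 1 (081°, 13 km): east 13 sin 81° = 12.84, north 13 cos 81° = 2.03
Leg 2 (152°, 30 km): east 30 sin 152° = 14.08, north 30 cos 152° = -26.49
Leg 3 (219°, 17 km): east 17 sin 219° = -10.70, north 17 cos 219° = -13.21
Current position: (16.23, -37.67). Target: (-4, -30). Remaining: Δeast = -20.23, Δnorth = 7.67.
Bearing = atan2(-20.23, 7.67) mod 360° = 290.76°; distance = √((-20.23)² + (7.67)²) = 21.630 km.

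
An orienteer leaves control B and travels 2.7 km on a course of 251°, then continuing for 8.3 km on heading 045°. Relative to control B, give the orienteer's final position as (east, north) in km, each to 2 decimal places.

(3.32, 4.99)

Leg 1 (251°, 2.7 km): east 2.7 sin 251° = -2.55, north 2.7 cos 251° = -0.88
Leg 2 (045°, 8.3 km): east 8.3 sin 45° = 5.87, north 8.3 cos 45° = 5.87
Summing: 3.32 km east, 4.99 km north → (3.32, 4.99).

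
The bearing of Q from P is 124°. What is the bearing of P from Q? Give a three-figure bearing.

304°

Back-bearing = 124° + 180° = 304°.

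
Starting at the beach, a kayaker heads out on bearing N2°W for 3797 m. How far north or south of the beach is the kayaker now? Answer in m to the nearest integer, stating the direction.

Leg 1 (N2°W, 3797 m): east 3797 sin 358° = -132.51, north 3797 cos 358° = 3794.69
Net north component: 3794.69 m.

3795 m north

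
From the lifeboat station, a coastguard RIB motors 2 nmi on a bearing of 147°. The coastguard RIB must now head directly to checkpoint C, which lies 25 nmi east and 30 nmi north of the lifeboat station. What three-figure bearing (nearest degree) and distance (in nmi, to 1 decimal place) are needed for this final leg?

037°, 39.7 nmi

Leg 1 (147°, 2 nmi): east 2 sin 147° = 1.09, north 2 cos 147° = -1.68
Current position: (1.09, -1.68). Target: (25, 30). Remaining: Δeast = 23.91, Δnorth = 31.68.
Bearing = atan2(23.91, 31.68) mod 360° = 37.05°; distance = √((23.91)² + (31.68)²) = 39.688 nmi.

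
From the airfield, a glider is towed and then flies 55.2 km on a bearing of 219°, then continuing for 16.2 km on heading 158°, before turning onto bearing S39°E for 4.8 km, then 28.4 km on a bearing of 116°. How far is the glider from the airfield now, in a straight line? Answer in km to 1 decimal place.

Leg 1 (219°, 55.2 km): east 55.2 sin 219° = -34.74, north 55.2 cos 219° = -42.90
Leg 2 (158°, 16.2 km): east 16.2 sin 158° = 6.07, north 16.2 cos 158° = -15.02
Leg 3 (S39°E, 4.8 km): east 4.8 sin 141° = 3.02, north 4.8 cos 141° = -3.73
Leg 4 (116°, 28.4 km): east 28.4 sin 116° = 25.53, north 28.4 cos 116° = -12.45
Net: -0.12 east, -74.10 north. Distance = √((-0.12)² + (-74.10)²) = 74.099 km.

74.1 km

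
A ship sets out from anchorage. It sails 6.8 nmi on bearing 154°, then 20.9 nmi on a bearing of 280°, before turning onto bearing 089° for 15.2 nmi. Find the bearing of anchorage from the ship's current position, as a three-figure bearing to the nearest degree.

047°

Leg 1 (154°, 6.8 nmi): east 6.8 sin 154° = 2.98, north 6.8 cos 154° = -6.11
Leg 2 (280°, 20.9 nmi): east 20.9 sin 280° = -20.58, north 20.9 cos 280° = 3.63
Leg 3 (089°, 15.2 nmi): east 15.2 sin 89° = 15.20, north 15.2 cos 89° = 0.27
Net displacement: -2.40 east, -2.22 north. Direction back to start is (2.40, 2.22): bearing = atan2(2.40, 2.22) mod 360° = 47.31° ≈ 047°.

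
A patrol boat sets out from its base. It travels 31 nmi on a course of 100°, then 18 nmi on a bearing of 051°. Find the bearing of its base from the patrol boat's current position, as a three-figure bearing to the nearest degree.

262°

Leg 1 (100°, 31 nmi): east 31 sin 100° = 30.53, north 31 cos 100° = -5.38
Leg 2 (051°, 18 nmi): east 18 sin 51° = 13.99, north 18 cos 51° = 11.33
Net displacement: 44.52 east, 5.94 north. Direction back to start is (-44.52, -5.94): bearing = atan2(-44.52, -5.94) mod 360° = 262.39° ≈ 262°.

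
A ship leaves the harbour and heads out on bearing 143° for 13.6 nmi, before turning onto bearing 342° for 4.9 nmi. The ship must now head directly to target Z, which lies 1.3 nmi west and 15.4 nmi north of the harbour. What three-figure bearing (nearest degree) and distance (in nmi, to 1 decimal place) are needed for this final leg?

340°, 23.0 nmi

Leg 1 (143°, 13.6 nmi): east 13.6 sin 143° = 8.18, north 13.6 cos 143° = -10.86
Leg 2 (342°, 4.9 nmi): east 4.9 sin 342° = -1.51, north 4.9 cos 342° = 4.66
Current position: (6.67, -6.20). Target: (-1.3, 15.4). Remaining: Δeast = -7.97, Δnorth = 21.60.
Bearing = atan2(-7.97, 21.60) mod 360° = 339.75°; distance = √((-7.97)² + (21.60)²) = 23.025 nmi.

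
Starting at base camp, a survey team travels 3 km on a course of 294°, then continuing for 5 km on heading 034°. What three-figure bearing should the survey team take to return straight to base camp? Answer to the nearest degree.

181°

Leg 1 (294°, 3 km): east 3 sin 294° = -2.74, north 3 cos 294° = 1.22
Leg 2 (034°, 5 km): east 5 sin 34° = 2.80, north 5 cos 34° = 4.15
Net displacement: 0.06 east, 5.37 north. Direction back to start is (-0.06, -5.37): bearing = atan2(-0.06, -5.37) mod 360° = 180.59° ≈ 181°.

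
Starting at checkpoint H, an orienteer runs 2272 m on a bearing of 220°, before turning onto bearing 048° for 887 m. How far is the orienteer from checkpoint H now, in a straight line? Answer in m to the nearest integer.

1399 m

Leg 1 (220°, 2272 m): east 2272 sin 220° = -1460.41, north 2272 cos 220° = -1740.45
Leg 2 (048°, 887 m): east 887 sin 48° = 659.17, north 887 cos 48° = 593.52
Net: -801.24 east, -1146.93 north. Distance = √((-801.24)² + (-1146.93)²) = 1399.089 m.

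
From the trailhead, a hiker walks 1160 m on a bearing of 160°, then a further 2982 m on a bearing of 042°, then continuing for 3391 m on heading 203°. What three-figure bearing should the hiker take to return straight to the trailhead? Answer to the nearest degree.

Leg 1 (160°, 1160 m): east 1160 sin 160° = 396.74, north 1160 cos 160° = -1090.04
Leg 2 (042°, 2982 m): east 2982 sin 42° = 1995.35, north 2982 cos 42° = 2216.06
Leg 3 (203°, 3391 m): east 3391 sin 203° = -1324.97, north 3391 cos 203° = -3121.43
Net displacement: 1067.12 east, -1995.42 north. Direction back to start is (-1067.12, 1995.42): bearing = atan2(-1067.12, 1995.42) mod 360° = 331.86° ≈ 332°.

332°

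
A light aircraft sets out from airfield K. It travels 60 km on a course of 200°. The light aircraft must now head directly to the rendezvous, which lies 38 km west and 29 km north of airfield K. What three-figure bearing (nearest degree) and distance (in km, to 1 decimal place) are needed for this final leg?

Leg 1 (200°, 60 km): east 60 sin 200° = -20.52, north 60 cos 200° = -56.38
Current position: (-20.52, -56.38). Target: (-38, 29). Remaining: Δeast = -17.48, Δnorth = 85.38.
Bearing = atan2(-17.48, 85.38) mod 360° = 348.43°; distance = √((-17.48)² + (85.38)²) = 87.152 km.

348°, 87.2 km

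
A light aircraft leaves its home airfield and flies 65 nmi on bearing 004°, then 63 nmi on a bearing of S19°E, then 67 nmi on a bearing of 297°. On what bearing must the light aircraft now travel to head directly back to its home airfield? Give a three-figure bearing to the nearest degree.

Leg 1 (004°, 65 nmi): east 65 sin 4° = 4.53, north 65 cos 4° = 64.84
Leg 2 (S19°E, 63 nmi): east 63 sin 161° = 20.51, north 63 cos 161° = -59.57
Leg 3 (297°, 67 nmi): east 67 sin 297° = -59.70, north 67 cos 297° = 30.42
Net displacement: -34.65 east, 35.69 north. Direction back to start is (34.65, -35.69): bearing = atan2(34.65, -35.69) mod 360° = 135.85° ≈ 136°.

136°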